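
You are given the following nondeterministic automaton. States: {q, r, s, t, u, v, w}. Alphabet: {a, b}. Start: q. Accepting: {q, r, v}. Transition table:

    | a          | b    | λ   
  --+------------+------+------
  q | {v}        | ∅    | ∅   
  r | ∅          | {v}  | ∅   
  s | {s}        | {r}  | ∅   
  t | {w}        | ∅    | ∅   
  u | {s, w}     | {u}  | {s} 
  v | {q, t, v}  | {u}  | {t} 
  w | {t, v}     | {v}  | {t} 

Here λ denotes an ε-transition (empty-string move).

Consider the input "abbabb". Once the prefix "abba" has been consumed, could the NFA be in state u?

Start in {q}.
Read 'a': {q} → {t, v}.
Read 'b': {t, v} → {s, u}.
Read 'b': {s, u} → {r, s, u}.
Read 'a': {r, s, u} → {s, t, w}.
State u is not in {s, t, w}.

No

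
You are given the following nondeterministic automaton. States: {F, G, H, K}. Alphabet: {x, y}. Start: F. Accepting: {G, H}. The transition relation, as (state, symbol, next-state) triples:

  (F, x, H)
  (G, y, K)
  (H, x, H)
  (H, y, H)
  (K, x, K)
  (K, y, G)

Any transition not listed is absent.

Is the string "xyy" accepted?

Yes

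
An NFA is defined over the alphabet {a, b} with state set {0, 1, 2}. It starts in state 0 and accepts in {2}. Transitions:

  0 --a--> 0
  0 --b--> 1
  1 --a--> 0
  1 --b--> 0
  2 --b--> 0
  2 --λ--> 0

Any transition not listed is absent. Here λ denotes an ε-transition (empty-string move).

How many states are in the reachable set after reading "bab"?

1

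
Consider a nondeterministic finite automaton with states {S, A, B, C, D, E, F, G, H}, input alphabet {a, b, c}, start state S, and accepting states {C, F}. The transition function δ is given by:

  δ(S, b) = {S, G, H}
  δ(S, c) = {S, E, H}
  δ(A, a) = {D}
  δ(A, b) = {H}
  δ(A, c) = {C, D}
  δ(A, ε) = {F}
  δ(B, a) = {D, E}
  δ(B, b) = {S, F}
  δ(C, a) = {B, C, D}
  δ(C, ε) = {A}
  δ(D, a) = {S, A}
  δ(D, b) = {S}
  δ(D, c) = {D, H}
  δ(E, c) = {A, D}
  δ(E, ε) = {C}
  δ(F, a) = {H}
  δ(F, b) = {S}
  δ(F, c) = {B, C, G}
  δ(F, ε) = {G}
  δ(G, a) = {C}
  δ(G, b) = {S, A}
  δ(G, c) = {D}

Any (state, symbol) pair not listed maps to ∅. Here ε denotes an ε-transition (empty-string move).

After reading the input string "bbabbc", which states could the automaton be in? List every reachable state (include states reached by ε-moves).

Start in {S}.
Read 'b': S→{S, G, H}; now {S, G, H}.
Read 'b': S→{S, G, H}, G→{S, A}, H→∅; union {S, A, G, H}; ε-closure = {S, A, F, G, H}.
Read 'a': S→∅, A→{D}, F→{H}, G→{C}, H→∅; union {C, D, H}; ε-closure = {A, C, D, F, G, H}.
Read 'b': A→{H}, C→∅, D→{S}, F→{S}, G→{S, A}, H→∅; union {S, A, H}; ε-closure = {S, A, F, G, H}.
Read 'b': S→{S, G, H}, A→{H}, F→{S}, G→{S, A}, H→∅; union {S, A, G, H}; ε-closure = {S, A, F, G, H}.
Read 'c': S→{S, E, H}, A→{C, D}, F→{B, C, G}, G→{D}, H→∅; union {S, B, C, D, E, G, H}; ε-closure = {S, A, B, C, D, E, F, G, H}.

{S, A, B, C, D, E, F, G, H}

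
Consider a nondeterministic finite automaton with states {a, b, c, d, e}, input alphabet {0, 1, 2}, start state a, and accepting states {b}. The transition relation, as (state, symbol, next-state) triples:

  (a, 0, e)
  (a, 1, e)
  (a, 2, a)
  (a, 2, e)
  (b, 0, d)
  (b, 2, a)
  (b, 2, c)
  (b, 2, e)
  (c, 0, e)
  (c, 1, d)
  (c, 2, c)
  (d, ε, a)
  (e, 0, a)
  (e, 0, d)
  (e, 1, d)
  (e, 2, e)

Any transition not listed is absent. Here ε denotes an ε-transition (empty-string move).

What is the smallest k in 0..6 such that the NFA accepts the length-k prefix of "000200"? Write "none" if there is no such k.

Start in {a}.
Read '0': a→{e}; now {e}.
Read '0': e→{a, d}; now {a, d}.
Read '0': a→{e}, d→∅; now {e}.
Read '2': e→{e}; now {e}.
Read '0': e→{a, d}; now {a, d}.
Read '0': a→{e}, d→∅; now {e}.
No reachable set along the way intersects F.

none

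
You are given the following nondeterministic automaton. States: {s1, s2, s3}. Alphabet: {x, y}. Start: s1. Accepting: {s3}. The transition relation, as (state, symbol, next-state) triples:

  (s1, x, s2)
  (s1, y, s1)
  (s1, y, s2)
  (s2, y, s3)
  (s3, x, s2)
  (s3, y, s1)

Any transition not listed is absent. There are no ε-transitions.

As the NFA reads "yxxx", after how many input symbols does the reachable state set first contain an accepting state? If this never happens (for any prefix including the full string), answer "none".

none

Start in {s1}.
Read 'y': {s1} → {s1, s2}.
Read 'x': {s1, s2} → {s2}.
Read 'x': {s2} → ∅.
The set is empty and remains empty for the remaining 1 symbol.
No reachable set along the way intersects F.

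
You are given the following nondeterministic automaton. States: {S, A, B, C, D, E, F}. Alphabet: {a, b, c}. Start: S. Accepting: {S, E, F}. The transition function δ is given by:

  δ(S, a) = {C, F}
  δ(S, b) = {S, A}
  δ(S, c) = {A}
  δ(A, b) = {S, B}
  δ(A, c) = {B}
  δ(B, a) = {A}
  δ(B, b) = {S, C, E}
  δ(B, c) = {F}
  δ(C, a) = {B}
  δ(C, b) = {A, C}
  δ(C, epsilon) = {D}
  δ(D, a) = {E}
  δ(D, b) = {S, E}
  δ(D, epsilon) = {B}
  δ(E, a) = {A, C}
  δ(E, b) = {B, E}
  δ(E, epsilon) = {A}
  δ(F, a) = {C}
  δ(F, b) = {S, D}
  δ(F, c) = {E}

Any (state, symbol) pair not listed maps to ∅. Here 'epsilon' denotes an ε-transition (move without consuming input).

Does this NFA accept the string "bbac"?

Yes

Start in {S}.
Read 'b': {S} → {S, A}.
Read 'b': {S, A} → {S, A, B}.
Read 'a': {S, A, B} → {A, B, C, D, F}.
Read 'c': {A, B, C, D, F} → {A, B, E, F}.
The final set {A, B, E, F} contains the accepting states E, F.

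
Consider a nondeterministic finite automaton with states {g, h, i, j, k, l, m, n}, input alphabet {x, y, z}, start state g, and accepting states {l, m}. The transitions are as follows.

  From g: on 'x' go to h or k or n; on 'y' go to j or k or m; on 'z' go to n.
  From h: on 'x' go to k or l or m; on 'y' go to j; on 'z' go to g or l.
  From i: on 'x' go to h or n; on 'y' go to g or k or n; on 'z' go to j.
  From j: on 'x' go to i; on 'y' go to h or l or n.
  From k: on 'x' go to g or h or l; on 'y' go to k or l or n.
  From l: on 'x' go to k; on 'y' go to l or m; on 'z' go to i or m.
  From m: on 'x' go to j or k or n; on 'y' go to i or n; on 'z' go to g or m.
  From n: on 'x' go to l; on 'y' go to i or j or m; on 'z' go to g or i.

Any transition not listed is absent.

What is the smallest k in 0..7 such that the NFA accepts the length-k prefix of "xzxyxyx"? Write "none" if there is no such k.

2

Start in {g}.
Read 'x': {g} → {h, k, n}.
Read 'z': {h, k, n} → {g, i, l}.
None of the earlier sets intersect F, but {g, i, l} does.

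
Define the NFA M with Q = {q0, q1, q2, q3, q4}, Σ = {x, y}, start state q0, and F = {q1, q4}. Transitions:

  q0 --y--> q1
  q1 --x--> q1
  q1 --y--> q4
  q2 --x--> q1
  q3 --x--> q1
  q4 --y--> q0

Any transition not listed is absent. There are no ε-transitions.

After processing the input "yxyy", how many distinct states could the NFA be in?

Start in {q0}.
Read 'y': q0→{q1}; now {q1}.
Read 'x': q1→{q1}; now {q1}.
Read 'y': q1→{q4}; now {q4}.
Read 'y': q4→{q0}; now {q0}.
That set has 1 state.

1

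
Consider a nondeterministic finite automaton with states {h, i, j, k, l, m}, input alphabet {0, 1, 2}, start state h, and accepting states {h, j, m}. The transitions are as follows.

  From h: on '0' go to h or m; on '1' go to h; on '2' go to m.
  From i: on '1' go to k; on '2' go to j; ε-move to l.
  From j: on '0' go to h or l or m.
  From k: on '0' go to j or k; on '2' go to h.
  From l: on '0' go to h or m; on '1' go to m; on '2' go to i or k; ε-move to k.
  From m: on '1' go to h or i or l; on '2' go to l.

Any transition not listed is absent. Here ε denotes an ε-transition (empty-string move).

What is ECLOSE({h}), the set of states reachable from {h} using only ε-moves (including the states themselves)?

Begin with {h}.
No ε-moves leave this set, so the closure equals the set itself.

{h}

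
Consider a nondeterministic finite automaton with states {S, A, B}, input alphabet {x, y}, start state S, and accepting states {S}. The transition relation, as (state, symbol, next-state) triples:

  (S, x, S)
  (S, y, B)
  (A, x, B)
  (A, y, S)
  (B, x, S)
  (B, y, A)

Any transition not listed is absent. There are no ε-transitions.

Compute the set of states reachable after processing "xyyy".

Start in {S}.
Read 'x': S→{S}; now {S}.
Read 'y': S→{B}; now {B}.
Read 'y': B→{A}; now {A}.
Read 'y': A→{S}; now {S}.

{S}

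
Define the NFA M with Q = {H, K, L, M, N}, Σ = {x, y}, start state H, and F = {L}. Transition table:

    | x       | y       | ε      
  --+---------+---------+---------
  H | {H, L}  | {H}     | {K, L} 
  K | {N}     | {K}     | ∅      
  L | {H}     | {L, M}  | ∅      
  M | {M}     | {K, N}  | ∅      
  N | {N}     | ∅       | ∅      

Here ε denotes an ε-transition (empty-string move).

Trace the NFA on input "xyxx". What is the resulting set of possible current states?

Start: ε-closure({H}) = {H, K, L}.
Read 'x': {H, K, L} → {H, K, L, N}.
Read 'y': {H, K, L, N} → {H, K, L, M}.
Read 'x': {H, K, L, M} → {H, K, L, M, N}.
Read 'x': {H, K, L, M, N} → {H, K, L, M, N}.

{H, K, L, M, N}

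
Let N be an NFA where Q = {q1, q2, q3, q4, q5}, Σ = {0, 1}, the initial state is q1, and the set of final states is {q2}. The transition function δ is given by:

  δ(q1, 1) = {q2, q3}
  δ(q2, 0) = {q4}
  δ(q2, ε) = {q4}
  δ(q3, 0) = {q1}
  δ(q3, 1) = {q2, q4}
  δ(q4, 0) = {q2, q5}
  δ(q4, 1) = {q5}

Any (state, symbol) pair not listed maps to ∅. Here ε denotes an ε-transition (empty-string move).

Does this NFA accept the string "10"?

Yes

Start in {q1}.
Read '1': {q1} → {q2, q3, q4}.
Read '0': {q2, q3, q4} → {q1, q2, q4, q5}.
The final set {q1, q2, q4, q5} contains the accepting state q2.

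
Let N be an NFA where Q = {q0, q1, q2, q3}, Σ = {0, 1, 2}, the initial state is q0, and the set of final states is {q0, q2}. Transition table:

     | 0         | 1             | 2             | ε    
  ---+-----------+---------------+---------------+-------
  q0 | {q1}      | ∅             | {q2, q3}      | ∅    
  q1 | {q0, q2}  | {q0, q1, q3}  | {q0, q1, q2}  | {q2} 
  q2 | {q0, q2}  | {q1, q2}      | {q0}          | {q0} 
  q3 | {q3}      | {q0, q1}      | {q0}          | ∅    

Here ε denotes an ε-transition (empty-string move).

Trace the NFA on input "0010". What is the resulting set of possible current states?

{q0, q1, q2, q3}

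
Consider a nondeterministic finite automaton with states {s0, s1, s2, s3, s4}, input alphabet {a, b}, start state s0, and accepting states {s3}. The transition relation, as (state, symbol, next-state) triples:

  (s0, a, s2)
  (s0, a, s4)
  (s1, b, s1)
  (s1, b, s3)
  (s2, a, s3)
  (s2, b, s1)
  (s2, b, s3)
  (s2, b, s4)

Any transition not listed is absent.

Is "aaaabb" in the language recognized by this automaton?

No

Start in {s0}.
Read 'a': s0→{s2, s4}; now {s2, s4}.
Read 'a': s2→{s3}, s4→∅; now {s3}.
Read 'a': s3→∅; now ∅.
The set is empty and remains empty for the remaining 3 symbols.
The final set ∅ contains no accepting state.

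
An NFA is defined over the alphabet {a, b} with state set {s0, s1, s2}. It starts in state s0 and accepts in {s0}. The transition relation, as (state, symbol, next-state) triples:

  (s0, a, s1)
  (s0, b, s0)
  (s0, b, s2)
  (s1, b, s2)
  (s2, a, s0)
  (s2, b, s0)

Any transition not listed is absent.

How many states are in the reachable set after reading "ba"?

2

Start in {s0}.
Read 'b': s0→{s0, s2}; now {s0, s2}.
Read 'a': s0→{s1}, s2→{s0}; now {s0, s1}.
That set has 2 states.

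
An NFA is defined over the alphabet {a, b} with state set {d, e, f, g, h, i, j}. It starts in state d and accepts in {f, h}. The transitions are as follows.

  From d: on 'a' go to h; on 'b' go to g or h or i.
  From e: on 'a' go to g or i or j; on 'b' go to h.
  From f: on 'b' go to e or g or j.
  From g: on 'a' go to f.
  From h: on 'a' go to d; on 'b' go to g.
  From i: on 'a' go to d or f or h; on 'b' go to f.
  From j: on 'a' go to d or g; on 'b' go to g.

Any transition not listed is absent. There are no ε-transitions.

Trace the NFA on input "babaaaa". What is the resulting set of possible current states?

Start in {d}.
Read 'b': d→{g, h, i}; now {g, h, i}.
Read 'a': g→{f}, h→{d}, i→{d, f, h}; now {d, f, h}.
Read 'b': d→{g, h, i}, f→{e, g, j}, h→{g}; now {e, g, h, i, j}.
Read 'a': e→{g, i, j}, g→{f}, h→{d}, i→{d, f, h}, j→{d, g}; now {d, f, g, h, i, j}.
Read 'a': d→{h}, f→∅, g→{f}, h→{d}, i→{d, f, h}, j→{d, g}; now {d, f, g, h}.
Read 'a': d→{h}, f→∅, g→{f}, h→{d}; now {d, f, h}.
Read 'a': d→{h}, f→∅, h→{d}; now {d, h}.

{d, h}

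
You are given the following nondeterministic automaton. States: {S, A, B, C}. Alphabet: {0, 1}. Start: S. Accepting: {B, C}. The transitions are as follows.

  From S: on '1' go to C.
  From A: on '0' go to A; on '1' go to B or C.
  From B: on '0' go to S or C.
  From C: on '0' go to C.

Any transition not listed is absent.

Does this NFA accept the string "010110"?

No

Start in {S}.
Read '0': {S} → ∅.
The set is empty and remains empty for the remaining 5 symbols.
The final set ∅ contains no accepting state.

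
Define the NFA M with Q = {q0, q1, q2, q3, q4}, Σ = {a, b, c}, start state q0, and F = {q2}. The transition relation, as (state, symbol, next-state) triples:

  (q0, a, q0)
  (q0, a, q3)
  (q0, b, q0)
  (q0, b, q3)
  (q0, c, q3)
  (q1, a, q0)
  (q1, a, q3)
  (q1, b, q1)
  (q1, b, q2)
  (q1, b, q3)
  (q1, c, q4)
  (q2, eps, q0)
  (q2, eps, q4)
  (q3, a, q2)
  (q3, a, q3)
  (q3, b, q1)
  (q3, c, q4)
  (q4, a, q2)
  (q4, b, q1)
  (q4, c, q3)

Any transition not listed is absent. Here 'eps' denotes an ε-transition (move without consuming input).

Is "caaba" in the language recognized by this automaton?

Start in {q0}.
Read 'c': q0→{q3}; now {q3}.
Read 'a': q3→{q2, q3}; union {q2, q3}; ε-closure = {q0, q2, q3, q4}.
Read 'a': q0→{q0, q3}, q2→∅, q3→{q2, q3}, q4→{q2}; union {q0, q2, q3}; ε-closure = {q0, q2, q3, q4}.
Read 'b': q0→{q0, q3}, q2→∅, q3→{q1}, q4→{q1}; now {q0, q1, q3}.
Read 'a': q0→{q0, q3}, q1→{q0, q3}, q3→{q2, q3}; union {q0, q2, q3}; ε-closure = {q0, q2, q3, q4}.
The final set {q0, q2, q3, q4} contains the accepting state q2.

Yes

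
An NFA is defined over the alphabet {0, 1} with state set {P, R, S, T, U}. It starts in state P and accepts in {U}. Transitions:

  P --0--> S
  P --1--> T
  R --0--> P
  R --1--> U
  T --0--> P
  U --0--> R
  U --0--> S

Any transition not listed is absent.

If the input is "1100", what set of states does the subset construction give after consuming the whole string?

Start in {P}.
Read '1': {P} → {T}.
Read '1': {T} → ∅.
The set is empty and remains empty for the remaining 2 symbols.

∅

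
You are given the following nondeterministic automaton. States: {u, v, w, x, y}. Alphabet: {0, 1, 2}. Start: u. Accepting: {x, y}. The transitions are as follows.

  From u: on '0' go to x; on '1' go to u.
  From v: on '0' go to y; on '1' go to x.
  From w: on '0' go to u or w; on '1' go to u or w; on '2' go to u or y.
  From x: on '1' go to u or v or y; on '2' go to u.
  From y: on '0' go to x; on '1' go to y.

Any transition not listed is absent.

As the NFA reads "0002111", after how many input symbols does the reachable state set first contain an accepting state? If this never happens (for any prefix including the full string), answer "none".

1

Start in {u}.
Read '0': u→{x}; now {x}.
None of the earlier sets intersect F, but {x} does.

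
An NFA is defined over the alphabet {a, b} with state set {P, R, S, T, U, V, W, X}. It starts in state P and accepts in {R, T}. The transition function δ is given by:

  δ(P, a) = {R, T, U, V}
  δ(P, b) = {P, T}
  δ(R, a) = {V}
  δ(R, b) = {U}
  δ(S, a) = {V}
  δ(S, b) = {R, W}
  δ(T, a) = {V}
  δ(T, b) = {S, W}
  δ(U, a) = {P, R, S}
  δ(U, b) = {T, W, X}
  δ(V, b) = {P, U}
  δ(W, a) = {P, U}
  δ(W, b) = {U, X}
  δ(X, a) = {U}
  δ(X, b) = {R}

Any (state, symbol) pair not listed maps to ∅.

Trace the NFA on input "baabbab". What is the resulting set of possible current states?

{P, R, S, T, U, W, X}

Start in {P}.
Read 'b': P→{P, T}; now {P, T}.
Read 'a': P→{R, T, U, V}, T→{V}; now {R, T, U, V}.
Read 'a': R→{V}, T→{V}, U→{P, R, S}, V→∅; now {P, R, S, V}.
Read 'b': P→{P, T}, R→{U}, S→{R, W}, V→{P, U}; now {P, R, T, U, W}.
Read 'b': P→{P, T}, R→{U}, T→{S, W}, U→{T, W, X}, W→{U, X}; now {P, S, T, U, W, X}.
Read 'a': P→{R, T, U, V}, S→{V}, T→{V}, U→{P, R, S}, W→{P, U}, X→{U}; now {P, R, S, T, U, V}.
Read 'b': P→{P, T}, R→{U}, S→{R, W}, T→{S, W}, U→{T, W, X}, V→{P, U}; now {P, R, S, T, U, W, X}.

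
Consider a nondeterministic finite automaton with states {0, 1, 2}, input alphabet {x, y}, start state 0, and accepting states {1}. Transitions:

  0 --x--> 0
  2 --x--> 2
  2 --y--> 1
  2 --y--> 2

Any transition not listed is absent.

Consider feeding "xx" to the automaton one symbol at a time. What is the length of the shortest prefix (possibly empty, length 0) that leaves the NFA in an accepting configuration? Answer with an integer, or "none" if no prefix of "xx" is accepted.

none

Start in {0}.
Read 'x': {0} → {0}.
Read 'x': {0} → {0}.
No reachable set along the way intersects F.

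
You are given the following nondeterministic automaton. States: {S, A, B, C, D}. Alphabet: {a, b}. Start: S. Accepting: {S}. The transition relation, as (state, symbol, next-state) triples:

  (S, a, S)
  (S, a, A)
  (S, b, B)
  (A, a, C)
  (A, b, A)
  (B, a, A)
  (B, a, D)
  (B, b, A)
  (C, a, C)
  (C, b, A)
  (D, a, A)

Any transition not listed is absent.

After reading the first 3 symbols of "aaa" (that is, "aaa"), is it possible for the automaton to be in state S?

Yes

Start in {S}.
Read 'a': {S} → {S, A}.
Read 'a': {S, A} → {S, A, C}.
Read 'a': {S, A, C} → {S, A, C}.
State S is in {S, A, C}.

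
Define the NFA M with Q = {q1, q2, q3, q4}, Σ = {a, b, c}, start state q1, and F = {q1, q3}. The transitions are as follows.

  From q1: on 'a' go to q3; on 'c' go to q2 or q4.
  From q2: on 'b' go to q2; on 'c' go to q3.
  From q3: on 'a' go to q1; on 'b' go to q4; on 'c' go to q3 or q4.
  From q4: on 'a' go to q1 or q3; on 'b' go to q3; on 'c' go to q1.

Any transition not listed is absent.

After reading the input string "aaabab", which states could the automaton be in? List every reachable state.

{q4}

Start in {q1}.
Read 'a': {q1} → {q3}.
Read 'a': {q3} → {q1}.
Read 'a': {q1} → {q3}.
Read 'b': {q3} → {q4}.
Read 'a': {q4} → {q1, q3}.
Read 'b': {q1, q3} → {q4}.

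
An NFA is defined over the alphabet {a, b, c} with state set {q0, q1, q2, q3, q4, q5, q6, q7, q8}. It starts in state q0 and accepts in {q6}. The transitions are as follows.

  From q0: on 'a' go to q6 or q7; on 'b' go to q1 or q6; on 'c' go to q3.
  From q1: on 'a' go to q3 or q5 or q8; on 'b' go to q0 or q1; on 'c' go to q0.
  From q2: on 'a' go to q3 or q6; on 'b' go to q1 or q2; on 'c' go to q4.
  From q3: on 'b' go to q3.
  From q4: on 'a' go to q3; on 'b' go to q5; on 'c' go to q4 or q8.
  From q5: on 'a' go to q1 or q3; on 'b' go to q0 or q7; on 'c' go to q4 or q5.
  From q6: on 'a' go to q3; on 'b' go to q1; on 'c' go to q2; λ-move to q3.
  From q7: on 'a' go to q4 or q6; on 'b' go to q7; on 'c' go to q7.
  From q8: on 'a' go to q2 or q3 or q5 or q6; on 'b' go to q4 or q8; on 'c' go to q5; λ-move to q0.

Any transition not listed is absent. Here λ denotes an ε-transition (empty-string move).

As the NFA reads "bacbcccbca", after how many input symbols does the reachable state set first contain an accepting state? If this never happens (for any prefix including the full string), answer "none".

1

Start in {q0}.
Read 'b': q0→{q1, q6}; union {q1, q6}; ε-closure = {q1, q3, q6}.
None of the earlier sets intersect F, but {q1, q3, q6} does.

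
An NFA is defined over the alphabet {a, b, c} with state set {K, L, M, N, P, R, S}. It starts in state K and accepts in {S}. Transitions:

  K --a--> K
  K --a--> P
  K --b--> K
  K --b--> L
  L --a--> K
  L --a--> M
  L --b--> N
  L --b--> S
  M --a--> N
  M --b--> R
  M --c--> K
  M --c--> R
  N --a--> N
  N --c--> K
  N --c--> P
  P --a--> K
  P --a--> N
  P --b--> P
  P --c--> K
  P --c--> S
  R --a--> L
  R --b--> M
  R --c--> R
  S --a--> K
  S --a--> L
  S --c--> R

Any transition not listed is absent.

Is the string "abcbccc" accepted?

No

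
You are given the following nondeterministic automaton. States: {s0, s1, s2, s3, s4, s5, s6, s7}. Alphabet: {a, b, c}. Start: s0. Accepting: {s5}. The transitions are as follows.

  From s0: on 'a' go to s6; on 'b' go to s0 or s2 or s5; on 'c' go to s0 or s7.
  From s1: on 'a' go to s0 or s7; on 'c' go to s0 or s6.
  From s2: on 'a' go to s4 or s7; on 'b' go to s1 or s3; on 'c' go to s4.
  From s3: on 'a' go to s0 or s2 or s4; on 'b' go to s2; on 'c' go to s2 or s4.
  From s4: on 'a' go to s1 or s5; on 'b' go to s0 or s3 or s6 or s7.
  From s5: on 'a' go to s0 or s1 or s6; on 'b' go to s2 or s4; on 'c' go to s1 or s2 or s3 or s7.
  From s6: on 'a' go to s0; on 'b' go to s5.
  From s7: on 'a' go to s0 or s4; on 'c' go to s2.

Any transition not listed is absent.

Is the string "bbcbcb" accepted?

Start in {s0}.
Read 'b': s0→{s0, s2, s5}; now {s0, s2, s5}.
Read 'b': s0→{s0, s2, s5}, s2→{s1, s3}, s5→{s2, s4}; now {s0, s1, s2, s3, s4, s5}.
Read 'c': s0→{s0, s7}, s1→{s0, s6}, s2→{s4}, s3→{s2, s4}, s4→∅, s5→{s1, s2, s3, s7}; now {s0, s1, s2, s3, s4, s6, s7}.
Read 'b': s0→{s0, s2, s5}, s1→∅, s2→{s1, s3}, s3→{s2}, s4→{s0, s3, s6, s7}, s6→{s5}, s7→∅; now {s0, s1, s2, s3, s5, s6, s7}.
Read 'c': s0→{s0, s7}, s1→{s0, s6}, s2→{s4}, s3→{s2, s4}, s5→{s1, s2, s3, s7}, s6→∅, s7→{s2}; now {s0, s1, s2, s3, s4, s6, s7}.
Read 'b': s0→{s0, s2, s5}, s1→∅, s2→{s1, s3}, s3→{s2}, s4→{s0, s3, s6, s7}, s6→{s5}, s7→∅; now {s0, s1, s2, s3, s5, s6, s7}.
The final set {s0, s1, s2, s3, s5, s6, s7} contains the accepting state s5.

Yes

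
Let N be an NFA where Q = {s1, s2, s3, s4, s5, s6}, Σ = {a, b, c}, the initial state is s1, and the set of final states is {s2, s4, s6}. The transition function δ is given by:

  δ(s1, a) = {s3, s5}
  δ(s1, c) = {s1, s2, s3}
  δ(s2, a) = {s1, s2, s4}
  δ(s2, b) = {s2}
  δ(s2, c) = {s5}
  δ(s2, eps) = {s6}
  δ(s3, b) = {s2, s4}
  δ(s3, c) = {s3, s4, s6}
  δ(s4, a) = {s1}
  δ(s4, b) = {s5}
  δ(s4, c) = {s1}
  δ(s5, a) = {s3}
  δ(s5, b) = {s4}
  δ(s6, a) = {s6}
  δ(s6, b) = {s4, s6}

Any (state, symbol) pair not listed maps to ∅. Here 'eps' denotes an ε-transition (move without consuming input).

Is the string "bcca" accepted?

No

Start in {s1}.
Read 'b': {s1} → ∅.
The set is empty and remains empty for the remaining 3 symbols.
The final set ∅ contains no accepting state.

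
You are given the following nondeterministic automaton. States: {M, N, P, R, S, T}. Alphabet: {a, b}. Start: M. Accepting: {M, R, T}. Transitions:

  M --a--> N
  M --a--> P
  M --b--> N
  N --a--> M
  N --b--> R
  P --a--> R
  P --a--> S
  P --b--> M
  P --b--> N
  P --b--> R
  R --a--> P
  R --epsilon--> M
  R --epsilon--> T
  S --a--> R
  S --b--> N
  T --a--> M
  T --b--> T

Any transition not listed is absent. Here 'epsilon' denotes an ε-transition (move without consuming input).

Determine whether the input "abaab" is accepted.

Start in {M}.
Read 'a': M→{N, P}; now {N, P}.
Read 'b': N→{R}, P→{M, N, R}; union {M, N, R}; ε-closure = {M, N, R, T}.
Read 'a': M→{N, P}, N→{M}, R→{P}, T→{M}; now {M, N, P}.
Read 'a': M→{N, P}, N→{M}, P→{R, S}; union {M, N, P, R, S}; ε-closure = {M, N, P, R, S, T}.
Read 'b': M→{N}, N→{R}, P→{M, N, R}, R→∅, S→{N}, T→{T}; now {M, N, R, T}.
The final set {M, N, R, T} contains the accepting states M, R, T.

Yes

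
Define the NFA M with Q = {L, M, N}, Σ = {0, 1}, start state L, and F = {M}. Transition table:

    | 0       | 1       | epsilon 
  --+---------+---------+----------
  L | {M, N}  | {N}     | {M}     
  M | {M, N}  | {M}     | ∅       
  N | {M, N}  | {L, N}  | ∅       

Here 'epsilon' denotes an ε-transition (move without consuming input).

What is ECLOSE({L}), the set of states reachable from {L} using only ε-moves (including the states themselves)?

Begin with {L}.
ε-move L → M; add M.

{L, M}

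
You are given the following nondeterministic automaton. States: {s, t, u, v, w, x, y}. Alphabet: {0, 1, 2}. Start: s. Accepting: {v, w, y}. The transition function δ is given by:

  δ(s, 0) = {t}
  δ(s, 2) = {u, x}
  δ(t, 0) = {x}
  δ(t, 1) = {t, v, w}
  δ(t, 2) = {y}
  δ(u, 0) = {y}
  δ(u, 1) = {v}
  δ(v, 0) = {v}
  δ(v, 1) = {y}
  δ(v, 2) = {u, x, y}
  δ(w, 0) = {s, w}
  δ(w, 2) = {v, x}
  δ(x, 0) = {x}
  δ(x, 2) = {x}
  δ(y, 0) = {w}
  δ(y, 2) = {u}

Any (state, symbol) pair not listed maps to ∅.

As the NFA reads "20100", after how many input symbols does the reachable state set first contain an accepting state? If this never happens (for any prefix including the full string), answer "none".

2

Start in {s}.
Read '2': {s} → {u, x}.
Read '0': {u, x} → {x, y}.
None of the earlier sets intersect F, but {x, y} does.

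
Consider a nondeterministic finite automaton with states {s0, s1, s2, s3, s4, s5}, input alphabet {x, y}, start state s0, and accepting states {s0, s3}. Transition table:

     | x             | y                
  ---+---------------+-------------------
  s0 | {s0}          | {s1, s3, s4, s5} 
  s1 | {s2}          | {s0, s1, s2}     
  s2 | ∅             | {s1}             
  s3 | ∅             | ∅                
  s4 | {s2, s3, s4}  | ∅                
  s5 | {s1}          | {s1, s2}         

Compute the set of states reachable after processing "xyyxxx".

{s0}

Start in {s0}.
Read 'x': {s0} → {s0}.
Read 'y': {s0} → {s1, s3, s4, s5}.
Read 'y': {s1, s3, s4, s5} → {s0, s1, s2}.
Read 'x': {s0, s1, s2} → {s0, s2}.
Read 'x': {s0, s2} → {s0}.
Read 'x': {s0} → {s0}.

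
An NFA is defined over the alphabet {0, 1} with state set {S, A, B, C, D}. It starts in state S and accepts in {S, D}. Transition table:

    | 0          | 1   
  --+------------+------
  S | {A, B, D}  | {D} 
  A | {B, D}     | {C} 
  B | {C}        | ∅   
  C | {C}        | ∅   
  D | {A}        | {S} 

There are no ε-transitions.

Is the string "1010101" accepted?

Start in {S}.
Read '1': {S} → {D}.
Read '0': {D} → {A}.
Read '1': {A} → {C}.
Read '0': {C} → {C}.
Read '1': {C} → ∅.
The set is empty and remains empty for the remaining 2 symbols.
The final set ∅ contains no accepting state.

No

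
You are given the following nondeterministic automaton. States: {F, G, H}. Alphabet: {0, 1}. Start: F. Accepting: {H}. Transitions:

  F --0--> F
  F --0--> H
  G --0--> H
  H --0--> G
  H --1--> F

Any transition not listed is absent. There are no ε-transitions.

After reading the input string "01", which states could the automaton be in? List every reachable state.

{F}

Start in {F}.
Read '0': F→{F, H}; now {F, H}.
Read '1': F→∅, H→{F}; now {F}.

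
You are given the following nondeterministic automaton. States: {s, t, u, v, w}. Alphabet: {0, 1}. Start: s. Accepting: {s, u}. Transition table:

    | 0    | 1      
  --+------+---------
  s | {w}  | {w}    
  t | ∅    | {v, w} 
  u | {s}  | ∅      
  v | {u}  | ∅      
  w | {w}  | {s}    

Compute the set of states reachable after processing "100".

Start in {s}.
Read '1': s→{w}; now {w}.
Read '0': w→{w}; now {w}.
Read '0': w→{w}; now {w}.

{w}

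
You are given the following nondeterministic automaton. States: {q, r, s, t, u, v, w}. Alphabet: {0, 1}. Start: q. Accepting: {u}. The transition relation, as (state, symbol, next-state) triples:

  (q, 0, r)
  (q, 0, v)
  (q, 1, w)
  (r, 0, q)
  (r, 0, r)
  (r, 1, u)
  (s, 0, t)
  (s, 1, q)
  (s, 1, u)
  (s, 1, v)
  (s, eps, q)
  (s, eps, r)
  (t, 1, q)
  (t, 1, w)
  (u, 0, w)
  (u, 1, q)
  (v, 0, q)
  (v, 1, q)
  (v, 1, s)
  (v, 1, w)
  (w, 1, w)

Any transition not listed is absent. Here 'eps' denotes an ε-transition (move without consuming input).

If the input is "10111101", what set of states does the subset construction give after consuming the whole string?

Start in {q}.
Read '1': {q} → {w}.
Read '0': {w} → ∅.
The set is empty and remains empty for the remaining 6 symbols.

∅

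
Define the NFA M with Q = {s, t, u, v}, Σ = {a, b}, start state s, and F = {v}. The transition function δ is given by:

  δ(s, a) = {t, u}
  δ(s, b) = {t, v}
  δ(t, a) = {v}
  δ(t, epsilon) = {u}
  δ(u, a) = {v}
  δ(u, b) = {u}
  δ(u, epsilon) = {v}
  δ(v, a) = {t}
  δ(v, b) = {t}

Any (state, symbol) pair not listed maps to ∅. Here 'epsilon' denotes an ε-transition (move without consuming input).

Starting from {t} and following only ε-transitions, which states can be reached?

Begin with {t}.
ε-move t → u; add u.
ε-move u → v; add v.

{t, u, v}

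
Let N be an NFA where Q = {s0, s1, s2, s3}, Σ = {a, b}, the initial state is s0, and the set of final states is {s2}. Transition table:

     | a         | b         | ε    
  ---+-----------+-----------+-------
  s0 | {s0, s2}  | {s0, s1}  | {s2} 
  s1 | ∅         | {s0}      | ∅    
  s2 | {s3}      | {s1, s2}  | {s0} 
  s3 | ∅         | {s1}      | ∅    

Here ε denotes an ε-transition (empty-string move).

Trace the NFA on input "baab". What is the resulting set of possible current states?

{s0, s1, s2}

Start: ε-closure({s0}) = {s0, s2}.
Read 'b': {s0, s2} → {s0, s1, s2}.
Read 'a': {s0, s1, s2} → {s0, s2, s3}.
Read 'a': {s0, s2, s3} → {s0, s2, s3}.
Read 'b': {s0, s2, s3} → {s0, s1, s2}.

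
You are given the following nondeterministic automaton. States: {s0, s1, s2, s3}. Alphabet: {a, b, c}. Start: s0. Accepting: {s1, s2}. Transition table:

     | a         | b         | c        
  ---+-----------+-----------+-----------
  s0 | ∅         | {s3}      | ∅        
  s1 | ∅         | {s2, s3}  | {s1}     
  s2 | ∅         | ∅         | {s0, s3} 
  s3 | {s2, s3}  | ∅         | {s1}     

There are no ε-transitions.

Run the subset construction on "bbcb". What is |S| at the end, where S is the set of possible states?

Start in {s0}.
Read 'b': s0→{s3}; now {s3}.
Read 'b': s3→∅; now ∅.
The set is empty and remains empty for the remaining 2 symbols.
That set has 0 states.

0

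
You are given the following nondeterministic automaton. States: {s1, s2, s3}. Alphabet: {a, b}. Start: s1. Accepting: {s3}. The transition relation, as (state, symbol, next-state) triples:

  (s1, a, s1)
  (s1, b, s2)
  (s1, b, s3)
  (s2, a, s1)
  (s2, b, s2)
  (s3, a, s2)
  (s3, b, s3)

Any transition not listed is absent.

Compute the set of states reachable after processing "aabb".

{s2, s3}

Start in {s1}.
Read 'a': {s1} → {s1}.
Read 'a': {s1} → {s1}.
Read 'b': {s1} → {s2, s3}.
Read 'b': {s2, s3} → {s2, s3}.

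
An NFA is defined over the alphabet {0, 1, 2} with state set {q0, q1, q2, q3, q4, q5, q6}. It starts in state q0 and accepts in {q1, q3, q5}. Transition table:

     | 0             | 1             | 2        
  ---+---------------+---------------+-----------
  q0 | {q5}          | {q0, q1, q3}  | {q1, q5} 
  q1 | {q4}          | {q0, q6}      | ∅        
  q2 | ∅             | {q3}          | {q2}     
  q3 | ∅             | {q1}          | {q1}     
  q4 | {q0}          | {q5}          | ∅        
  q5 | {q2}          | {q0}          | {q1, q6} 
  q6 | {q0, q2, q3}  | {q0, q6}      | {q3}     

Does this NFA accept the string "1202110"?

No

Start in {q0}.
Read '1': q0→{q0, q1, q3}; now {q0, q1, q3}.
Read '2': q0→{q1, q5}, q1→∅, q3→{q1}; now {q1, q5}.
Read '0': q1→{q4}, q5→{q2}; now {q2, q4}.
Read '2': q2→{q2}, q4→∅; now {q2}.
Read '1': q2→{q3}; now {q3}.
Read '1': q3→{q1}; now {q1}.
Read '0': q1→{q4}; now {q4}.
The final set {q4} contains no accepting state.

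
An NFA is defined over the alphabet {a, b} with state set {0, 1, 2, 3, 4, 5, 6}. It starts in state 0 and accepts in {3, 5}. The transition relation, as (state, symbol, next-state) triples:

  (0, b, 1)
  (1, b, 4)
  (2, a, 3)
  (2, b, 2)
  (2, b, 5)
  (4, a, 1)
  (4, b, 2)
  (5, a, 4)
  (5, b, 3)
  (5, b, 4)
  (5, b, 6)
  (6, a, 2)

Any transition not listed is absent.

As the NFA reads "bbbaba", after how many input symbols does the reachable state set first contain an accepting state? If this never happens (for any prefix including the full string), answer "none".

4

Start in {0}.
Read 'b': {0} → {1}.
Read 'b': {1} → {4}.
Read 'b': {4} → {2}.
Read 'a': {2} → {3}.
None of the earlier sets intersect F, but {3} does.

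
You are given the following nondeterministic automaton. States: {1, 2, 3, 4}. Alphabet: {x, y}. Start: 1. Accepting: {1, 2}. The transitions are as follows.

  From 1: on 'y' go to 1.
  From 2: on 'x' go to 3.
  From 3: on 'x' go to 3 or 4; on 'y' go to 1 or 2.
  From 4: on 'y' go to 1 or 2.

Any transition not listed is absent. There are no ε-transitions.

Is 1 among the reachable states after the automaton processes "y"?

Yes

Start in {1}.
Read 'y': {1} → {1}.
State 1 is in {1}.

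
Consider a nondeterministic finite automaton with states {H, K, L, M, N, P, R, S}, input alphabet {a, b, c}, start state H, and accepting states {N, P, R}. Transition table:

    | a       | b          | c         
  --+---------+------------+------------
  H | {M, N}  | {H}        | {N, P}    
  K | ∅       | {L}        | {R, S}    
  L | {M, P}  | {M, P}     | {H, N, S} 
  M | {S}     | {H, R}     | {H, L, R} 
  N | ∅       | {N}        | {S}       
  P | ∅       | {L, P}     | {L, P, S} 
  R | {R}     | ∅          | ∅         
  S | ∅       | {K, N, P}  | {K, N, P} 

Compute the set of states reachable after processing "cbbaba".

{M, N, P, R}

Start in {H}.
Read 'c': {H} → {N, P}.
Read 'b': {N, P} → {L, N, P}.
Read 'b': {L, N, P} → {L, M, N, P}.
Read 'a': {L, M, N, P} → {M, P, S}.
Read 'b': {M, P, S} → {H, K, L, N, P, R}.
Read 'a': {H, K, L, N, P, R} → {M, N, P, R}.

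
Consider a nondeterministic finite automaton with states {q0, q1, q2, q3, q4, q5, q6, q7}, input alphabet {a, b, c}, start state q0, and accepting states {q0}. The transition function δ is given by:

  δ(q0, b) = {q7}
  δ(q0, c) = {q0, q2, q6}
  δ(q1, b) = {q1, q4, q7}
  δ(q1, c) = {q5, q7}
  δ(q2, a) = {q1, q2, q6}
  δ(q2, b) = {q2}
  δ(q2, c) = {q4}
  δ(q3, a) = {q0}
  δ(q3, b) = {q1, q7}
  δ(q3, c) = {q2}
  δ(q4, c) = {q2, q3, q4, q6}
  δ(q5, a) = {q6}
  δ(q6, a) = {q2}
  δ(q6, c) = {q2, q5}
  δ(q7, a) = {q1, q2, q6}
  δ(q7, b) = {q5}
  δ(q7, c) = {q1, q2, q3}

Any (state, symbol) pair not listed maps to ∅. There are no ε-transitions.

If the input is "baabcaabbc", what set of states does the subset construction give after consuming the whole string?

{q1, q2, q3, q4, q5, q6, q7}

Start in {q0}.
Read 'b': {q0} → {q7}.
Read 'a': {q7} → {q1, q2, q6}.
Read 'a': {q1, q2, q6} → {q1, q2, q6}.
Read 'b': {q1, q2, q6} → {q1, q2, q4, q7}.
Read 'c': {q1, q2, q4, q7} → {q1, q2, q3, q4, q5, q6, q7}.
Read 'a': {q1, q2, q3, q4, q5, q6, q7} → {q0, q1, q2, q6}.
Read 'a': {q0, q1, q2, q6} → {q1, q2, q6}.
Read 'b': {q1, q2, q6} → {q1, q2, q4, q7}.
Read 'b': {q1, q2, q4, q7} → {q1, q2, q4, q5, q7}.
Read 'c': {q1, q2, q4, q5, q7} → {q1, q2, q3, q4, q5, q6, q7}.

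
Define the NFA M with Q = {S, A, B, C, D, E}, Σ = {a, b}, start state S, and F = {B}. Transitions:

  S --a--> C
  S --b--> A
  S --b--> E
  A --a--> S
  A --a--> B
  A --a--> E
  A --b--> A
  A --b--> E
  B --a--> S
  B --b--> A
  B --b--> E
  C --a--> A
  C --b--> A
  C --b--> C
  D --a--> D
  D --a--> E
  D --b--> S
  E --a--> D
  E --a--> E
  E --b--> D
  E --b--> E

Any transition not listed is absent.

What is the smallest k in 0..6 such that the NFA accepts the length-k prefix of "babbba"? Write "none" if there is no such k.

Start in {S}.
Read 'b': S→{A, E}; now {A, E}.
Read 'a': A→{S, B, E}, E→{D, E}; now {S, B, D, E}.
None of the earlier sets intersect F, but {S, B, D, E} does.

2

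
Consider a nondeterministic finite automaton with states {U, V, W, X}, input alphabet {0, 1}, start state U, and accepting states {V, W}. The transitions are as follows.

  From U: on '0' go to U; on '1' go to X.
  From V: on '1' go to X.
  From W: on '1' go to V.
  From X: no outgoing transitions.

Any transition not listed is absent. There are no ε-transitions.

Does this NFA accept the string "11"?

Start in {U}.
Read '1': {U} → {X}.
Read '1': {X} → ∅.
The final set ∅ contains no accepting state.

No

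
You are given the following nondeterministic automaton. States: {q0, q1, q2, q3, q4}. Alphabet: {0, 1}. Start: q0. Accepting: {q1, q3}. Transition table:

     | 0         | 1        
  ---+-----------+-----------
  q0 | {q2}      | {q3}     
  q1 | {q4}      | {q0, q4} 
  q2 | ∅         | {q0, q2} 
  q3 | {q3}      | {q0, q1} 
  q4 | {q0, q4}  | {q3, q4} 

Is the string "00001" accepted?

Start in {q0}.
Read '0': q0→{q2}; now {q2}.
Read '0': q2→∅; now ∅.
The set is empty and remains empty for the remaining 3 symbols.
The final set ∅ contains no accepting state.

No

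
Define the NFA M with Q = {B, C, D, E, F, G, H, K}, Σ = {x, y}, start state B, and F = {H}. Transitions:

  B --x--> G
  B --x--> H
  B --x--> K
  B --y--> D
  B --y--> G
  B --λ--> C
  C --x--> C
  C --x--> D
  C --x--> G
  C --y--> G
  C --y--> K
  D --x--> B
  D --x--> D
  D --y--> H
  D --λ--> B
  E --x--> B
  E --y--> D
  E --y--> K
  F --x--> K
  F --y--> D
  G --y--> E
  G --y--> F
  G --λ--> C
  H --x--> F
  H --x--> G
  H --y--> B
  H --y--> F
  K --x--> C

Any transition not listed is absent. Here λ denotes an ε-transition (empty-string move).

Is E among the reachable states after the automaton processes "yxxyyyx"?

No

Start: ε-closure({B}) = {B, C}.
Read 'y': B→{D, G}, C→{G, K}; union {D, G, K}; ε-closure = {B, C, D, G, K}.
Read 'x': B→{G, H, K}, C→{C, D, G}, D→{B, D}, G→∅, K→{C}; now {B, C, D, G, H, K}.
Read 'x': B→{G, H, K}, C→{C, D, G}, D→{B, D}, G→∅, H→{F, G}, K→{C}; now {B, C, D, F, G, H, K}.
Read 'y': B→{D, G}, C→{G, K}, D→{H}, F→{D}, G→{E, F}, H→{B, F}, K→∅; union {B, D, E, F, G, H, K}; ε-closure = {B, C, D, E, F, G, H, K}.
Read 'y': B→{D, G}, C→{G, K}, D→{H}, E→{D, K}, F→{D}, G→{E, F}, H→{B, F}, K→∅; union {B, D, E, F, G, H, K}; ε-closure = {B, C, D, E, F, G, H, K}.
Read 'y': B→{D, G}, C→{G, K}, D→{H}, E→{D, K}, F→{D}, G→{E, F}, H→{B, F}, K→∅; union {B, D, E, F, G, H, K}; ε-closure = {B, C, D, E, F, G, H, K}.
Read 'x': B→{G, H, K}, C→{C, D, G}, D→{B, D}, E→{B}, F→{K}, G→∅, H→{F, G}, K→{C}; now {B, C, D, F, G, H, K}.
State E is not in {B, C, D, F, G, H, K}.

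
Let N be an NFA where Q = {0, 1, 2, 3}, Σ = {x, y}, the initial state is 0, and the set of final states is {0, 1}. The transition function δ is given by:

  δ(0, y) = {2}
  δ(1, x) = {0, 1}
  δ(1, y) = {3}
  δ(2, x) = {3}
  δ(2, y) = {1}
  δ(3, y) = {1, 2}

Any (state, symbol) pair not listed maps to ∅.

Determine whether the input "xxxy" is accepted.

No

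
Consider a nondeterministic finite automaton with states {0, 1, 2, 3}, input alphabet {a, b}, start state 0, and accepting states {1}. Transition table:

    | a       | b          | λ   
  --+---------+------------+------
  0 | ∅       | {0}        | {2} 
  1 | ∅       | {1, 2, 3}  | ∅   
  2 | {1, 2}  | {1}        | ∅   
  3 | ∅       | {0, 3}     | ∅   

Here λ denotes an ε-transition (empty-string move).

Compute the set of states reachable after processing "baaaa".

{1, 2}

Start: ε-closure({0}) = {0, 2}.
Read 'b': 0→{0}, 2→{1}; union {0, 1}; ε-closure = {0, 1, 2}.
Read 'a': 0→∅, 1→∅, 2→{1, 2}; now {1, 2}.
Read 'a': 1→∅, 2→{1, 2}; now {1, 2}.
Read 'a': 1→∅, 2→{1, 2}; now {1, 2}.
Read 'a': 1→∅, 2→{1, 2}; now {1, 2}.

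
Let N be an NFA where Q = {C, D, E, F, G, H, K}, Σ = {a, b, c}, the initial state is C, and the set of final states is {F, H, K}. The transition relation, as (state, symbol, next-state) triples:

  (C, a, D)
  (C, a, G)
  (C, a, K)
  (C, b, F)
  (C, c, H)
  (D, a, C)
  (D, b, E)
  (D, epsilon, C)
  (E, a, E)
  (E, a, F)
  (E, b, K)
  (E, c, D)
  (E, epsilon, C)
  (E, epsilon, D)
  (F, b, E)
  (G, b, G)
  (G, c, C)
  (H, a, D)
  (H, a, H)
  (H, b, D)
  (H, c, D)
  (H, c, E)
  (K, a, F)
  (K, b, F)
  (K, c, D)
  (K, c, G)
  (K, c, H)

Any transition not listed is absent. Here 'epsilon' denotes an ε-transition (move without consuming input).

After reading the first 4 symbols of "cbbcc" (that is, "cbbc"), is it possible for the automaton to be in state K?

No

Start in {C}.
Read 'c': C→{H}; now {H}.
Read 'b': H→{D}; union {D}; ε-closure = {C, D}.
Read 'b': C→{F}, D→{E}; union {E, F}; ε-closure = {C, D, E, F}.
Read 'c': C→{H}, D→∅, E→{D}, F→∅; union {D, H}; ε-closure = {C, D, H}.
State K is not in {C, D, H}.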